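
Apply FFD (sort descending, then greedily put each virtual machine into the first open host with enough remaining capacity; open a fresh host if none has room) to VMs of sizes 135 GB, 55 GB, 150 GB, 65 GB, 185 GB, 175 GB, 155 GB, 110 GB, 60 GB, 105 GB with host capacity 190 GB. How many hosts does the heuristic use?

Sorted descending: 185, 175, 155, 150, 135, 110, 105, 65, 60, 55.
  185 → host 1 (new)  [load 185/190]
  175 → host 2 (new)  [load 175/190]
  155 → host 3 (new)  [load 155/190]
  150 → host 4 (new)  [load 150/190]
  135 → host 5 (new)  [load 135/190]
  110 → host 6 (new)  [load 110/190]
  105 → host 7 (new)  [load 105/190]
  65 → host 6  [load 175/190]
  60 → host 7  [load 165/190]
  55 → host 5  [load 190/190]
7 hosts opened.

7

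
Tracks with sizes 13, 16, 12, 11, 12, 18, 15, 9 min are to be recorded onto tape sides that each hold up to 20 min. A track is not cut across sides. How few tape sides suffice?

Total = 18 + 16 + 15 + 13 + 12 + 12 + 11 + 9 = 106 min.
Lower bound: ⌈106/20⌉ = 6 tape sides.
Also, 7 tracks each exceed 10 min, and no two of those can share a side, so at least 7 tape sides are needed.
A packing using 7 tape sides:
  side 1: 18 = 18
  side 2: 16 = 16
  side 3: 15 = 15
  side 4: 13 = 13
  side 5: 12 = 12
  side 6: 12 = 12
  side 7: 11 + 9 = 20
This matches the lower bound, so 7 is optimal.

7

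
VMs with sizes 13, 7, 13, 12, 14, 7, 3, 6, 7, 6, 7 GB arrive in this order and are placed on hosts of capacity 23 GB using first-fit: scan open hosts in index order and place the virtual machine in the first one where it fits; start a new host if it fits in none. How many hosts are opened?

5

  13 → host 1 (new)  [load 13/23]
  7 → host 1  [load 20/23]
  13 → host 2 (new)  [load 13/23]
  12 → host 3 (new)  [load 12/23]
  14 → host 4 (new)  [load 14/23]
  7 → host 2  [load 20/23]
  3 → host 1  [load 23/23]
  6 → host 3  [load 18/23]
  7 → host 4  [load 21/23]
  6 → host 5 (new)  [load 6/23]
  7 → host 5  [load 13/23]
5 hosts opened.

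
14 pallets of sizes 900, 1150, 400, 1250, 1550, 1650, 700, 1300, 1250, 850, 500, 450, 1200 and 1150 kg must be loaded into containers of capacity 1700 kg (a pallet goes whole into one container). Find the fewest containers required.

10

Total = 1650 + 1550 + 1300 + 1250 + 1250 + 1200 + 1150 + 1150 + 900 + 850 + 700 + 500 + 450 + 400 = 14300 kg.
Lower bound: ⌈14300/1700⌉ = 9 containers.
A packing using 10 containers:
  container 1: 1650 = 1650
  container 2: 1550 = 1550
  container 3: 1300 + 400 = 1700
  container 4: 1250 + 450 = 1700
  container 5: 1250 = 1250
  container 6: 1200 + 500 = 1700
  container 7: 1150 = 1150
  container 8: 1150 = 1150
  container 9: 900 + 700 = 1600
  container 10: 850 = 850
No arrangement into 9 containers stays within capacity, so 10 is optimal.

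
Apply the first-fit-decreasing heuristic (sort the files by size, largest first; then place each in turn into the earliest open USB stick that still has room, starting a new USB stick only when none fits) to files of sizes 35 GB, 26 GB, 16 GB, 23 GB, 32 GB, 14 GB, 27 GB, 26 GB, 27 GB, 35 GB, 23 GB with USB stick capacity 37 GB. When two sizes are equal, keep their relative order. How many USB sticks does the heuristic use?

10

Sorted descending: 35, 35, 32, 27, 27, 26, 26, 23, 23, 16, 14.
  35 → USB stick 1 (new)  [load 35/37]
  35 → USB stick 2 (new)  [load 35/37]
  32 → USB stick 3 (new)  [load 32/37]
  27 → USB stick 4 (new)  [load 27/37]
  27 → USB stick 5 (new)  [load 27/37]
  26 → USB stick 6 (new)  [load 26/37]
  26 → USB stick 7 (new)  [load 26/37]
  23 → USB stick 8 (new)  [load 23/37]
  23 → USB stick 9 (new)  [load 23/37]
  16 → USB stick 10 (new)  [load 16/37]
  14 → USB stick 8  [load 37/37]
10 USB sticks opened.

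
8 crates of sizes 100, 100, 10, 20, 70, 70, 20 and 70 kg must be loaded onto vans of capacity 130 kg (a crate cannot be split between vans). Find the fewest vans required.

5

Total = 100 + 100 + 70 + 70 + 70 + 20 + 20 + 10 = 460 kg.
Lower bound: ⌈460/130⌉ = 4 vans.
Also, 5 crates each exceed 65 kg, and no two of those can share a van, so at least 5 vans are needed.
A packing using 5 vans:
  van 1: 100 + 20 + 10 = 130
  van 2: 100 + 20 = 120
  van 3: 70 = 70
  van 4: 70 = 70
  van 5: 70 = 70
This matches the lower bound, so 5 is optimal.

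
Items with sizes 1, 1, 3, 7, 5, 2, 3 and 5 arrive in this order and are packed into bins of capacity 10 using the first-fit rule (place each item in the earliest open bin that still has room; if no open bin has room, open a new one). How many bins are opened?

3

  1 → bin 1 (new)  [load 1/10]
  1 → bin 1  [load 2/10]
  3 → bin 1  [load 5/10]
  7 → bin 2 (new)  [load 7/10]
  5 → bin 1  [load 10/10]
  2 → bin 2  [load 9/10]
  3 → bin 3 (new)  [load 3/10]
  5 → bin 3  [load 8/10]
3 bins opened.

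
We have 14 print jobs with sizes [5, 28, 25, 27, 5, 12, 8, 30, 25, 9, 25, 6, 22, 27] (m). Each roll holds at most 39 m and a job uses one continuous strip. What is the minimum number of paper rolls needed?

8

Total = 30 + 28 + 27 + 27 + 25 + 25 + 25 + 22 + 12 + 9 + 8 + 6 + 5 + 5 = 254 m.
Lower bound: ⌈254/39⌉ = 7 paper rolls.
Also, 8 print jobs each exceed 39/2 m, and no two of those can share a roll, so at least 8 paper rolls are needed.
A packing using 8 paper rolls:
  roll 1: 30 + 9 = 39
  roll 2: 28 + 8 = 36
  roll 3: 27 + 12 = 39
  roll 4: 27 + 6 + 5 = 38
  roll 5: 25 + 5 = 30
  roll 6: 25 = 25
  roll 7: 25 = 25
  roll 8: 22 = 22
This matches the lower bound, so 8 is optimal.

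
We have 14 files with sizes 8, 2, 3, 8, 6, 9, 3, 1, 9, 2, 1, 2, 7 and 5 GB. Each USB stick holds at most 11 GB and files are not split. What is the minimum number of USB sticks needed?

6

Total = 9 + 9 + 8 + 8 + 7 + 6 + 5 + 3 + 3 + 2 + 2 + 2 + 1 + 1 = 66 GB.
Lower bound: ⌈66/11⌉ = 6 USB sticks.
A packing using 6 USB sticks:
  USB stick 1: 9 + 2 = 11
  USB stick 2: 9 + 2 = 11
  USB stick 3: 8 + 3 = 11
  USB stick 4: 8 + 3 = 11
  USB stick 5: 7 + 2 + 1 + 1 = 11
  USB stick 6: 6 + 5 = 11
This matches the lower bound, so 6 is optimal.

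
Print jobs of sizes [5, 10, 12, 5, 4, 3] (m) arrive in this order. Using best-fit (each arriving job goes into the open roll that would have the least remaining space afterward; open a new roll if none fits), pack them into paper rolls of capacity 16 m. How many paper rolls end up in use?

3

  5 → roll 1 (new)  [load 5/16]
  10 → roll 1  [load 15/16]
  12 → roll 2 (new)  [load 12/16]
  5 → roll 3 (new)  [load 5/16]
  4 → roll 2  [load 16/16]
  3 → roll 3  [load 8/16]
3 paper rolls opened.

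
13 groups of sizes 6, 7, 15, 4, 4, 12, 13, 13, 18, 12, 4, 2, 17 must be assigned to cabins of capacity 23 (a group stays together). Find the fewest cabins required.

Total = 18 + 17 + 15 + 13 + 13 + 12 + 12 + 7 + 6 + 4 + 4 + 4 + 2 = 127.
Lower bound: ⌈127/23⌉ = 6 cabins.
Also, 7 groups each exceed 23/2, and no two of those can share a cabin, so at least 7 cabins are needed.
A packing using 7 cabins:
  cabin 1: 18 + 4 = 22
  cabin 2: 17 + 6 = 23
  cabin 3: 15 + 7 = 22
  cabin 4: 13 + 4 + 4 + 2 = 23
  cabin 5: 13 = 13
  cabin 6: 12 = 12
  cabin 7: 12 = 12
This matches the lower bound, so 7 is optimal.

7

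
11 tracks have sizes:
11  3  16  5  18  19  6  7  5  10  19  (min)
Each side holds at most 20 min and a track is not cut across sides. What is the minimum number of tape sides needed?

Total = 19 + 19 + 18 + 16 + 11 + 10 + 7 + 6 + 5 + 5 + 3 = 119 min.
Lower bound: ⌈119/20⌉ = 6 tape sides.
A packing using 7 tape sides:
  side 1: 19 = 19
  side 2: 19 = 19
  side 3: 18 = 18
  side 4: 16 + 3 = 19
  side 5: 11 + 7 = 18
  side 6: 10 + 6 = 16
  side 7: 5 + 5 = 10
No arrangement into 6 tape sides stays within capacity, so 7 is optimal.

7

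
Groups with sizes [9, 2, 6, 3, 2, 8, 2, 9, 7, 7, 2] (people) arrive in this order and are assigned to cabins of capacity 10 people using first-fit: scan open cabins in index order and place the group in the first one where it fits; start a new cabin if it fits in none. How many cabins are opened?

  9 → cabin 1 (new)  [load 9/10]
  2 → cabin 2 (new)  [load 2/10]
  6 → cabin 2  [load 8/10]
  3 → cabin 3 (new)  [load 3/10]
  2 → cabin 2  [load 10/10]
  8 → cabin 4 (new)  [load 8/10]
  2 → cabin 3  [load 5/10]
  9 → cabin 5 (new)  [load 9/10]
  7 → cabin 6 (new)  [load 7/10]
  7 → cabin 7 (new)  [load 7/10]
  2 → cabin 3  [load 7/10]
7 cabins opened.

7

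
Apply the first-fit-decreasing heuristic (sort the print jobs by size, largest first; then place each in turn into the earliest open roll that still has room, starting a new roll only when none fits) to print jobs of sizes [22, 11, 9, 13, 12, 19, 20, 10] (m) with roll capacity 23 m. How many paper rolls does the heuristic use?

Sorted descending: 22, 20, 19, 13, 12, 11, 10, 9.
  22 → roll 1 (new)  [load 22/23]
  20 → roll 2 (new)  [load 20/23]
  19 → roll 3 (new)  [load 19/23]
  13 → roll 4 (new)  [load 13/23]
  12 → roll 5 (new)  [load 12/23]
  11 → roll 5  [load 23/23]
  10 → roll 4  [load 23/23]
  9 → roll 6 (new)  [load 9/23]
6 paper rolls opened.

6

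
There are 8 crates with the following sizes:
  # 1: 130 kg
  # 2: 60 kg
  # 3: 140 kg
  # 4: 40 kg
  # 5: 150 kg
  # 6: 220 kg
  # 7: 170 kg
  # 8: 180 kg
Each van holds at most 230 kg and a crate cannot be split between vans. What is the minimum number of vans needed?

6

Total = 220 + 180 + 170 + 150 + 140 + 130 + 60 + 40 = 1090 kg.
Lower bound: ⌈1090/230⌉ = 5 vans.
Also, 6 crates each exceed 115 kg, and no two of those can share a van, so at least 6 vans are needed.
A packing using 6 vans:
  van 1: 220 = 220
  van 2: 180 + 40 = 220
  van 3: 170 + 60 = 230
  van 4: 150 = 150
  van 5: 140 = 140
  van 6: 130 = 130
This matches the lower bound, so 6 is optimal.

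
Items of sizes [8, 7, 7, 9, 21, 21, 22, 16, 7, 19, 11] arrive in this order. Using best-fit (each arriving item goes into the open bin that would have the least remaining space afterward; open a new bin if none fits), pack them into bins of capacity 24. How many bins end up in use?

7

  8 → bin 1 (new)  [load 8/24]
  7 → bin 1  [load 15/24]
  7 → bin 1  [load 22/24]
  9 → bin 2 (new)  [load 9/24]
  21 → bin 3 (new)  [load 21/24]
  21 → bin 4 (new)  [load 21/24]
  22 → bin 5 (new)  [load 22/24]
  16 → bin 6 (new)  [load 16/24]
  7 → bin 6  [load 23/24]
  19 → bin 7 (new)  [load 19/24]
  11 → bin 2  [load 20/24]
7 bins opened.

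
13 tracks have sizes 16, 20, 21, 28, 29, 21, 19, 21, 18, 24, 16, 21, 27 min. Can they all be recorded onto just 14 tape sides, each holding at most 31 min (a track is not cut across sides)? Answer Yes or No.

A valid assignment using 13 tape sides:
  side 1: 29 = 29
  side 2: 28 = 28
  side 3: 27 = 27
  side 4: 24 = 24
  side 5: 21 = 21
  side 6: 21 = 21
  side 7: 21 = 21
  side 8: 21 = 21
  side 9: 20 = 20
  side 10: 19 = 19
  side 11: 18 = 18
  side 12: 16 = 16
  side 13: 16 = 16
That uses only 13 ≤ 14, so 14 tape sides are enough.

Yes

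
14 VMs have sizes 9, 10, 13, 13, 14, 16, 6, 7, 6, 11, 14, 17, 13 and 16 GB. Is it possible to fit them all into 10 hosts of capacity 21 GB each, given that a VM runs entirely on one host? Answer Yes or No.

A valid assignment using 10 hosts:
  host 1: 17 = 17
  host 2: 16 = 16
  host 3: 16 = 16
  host 4: 14 + 7 = 21
  host 5: 14 + 6 = 20
  host 6: 13 + 6 = 19
  host 7: 13 = 13
  host 8: 13 = 13
  host 9: 11 + 10 = 21
  host 10: 9 = 9
Every load is within 21 GB, so 10 hosts suffice.

Yes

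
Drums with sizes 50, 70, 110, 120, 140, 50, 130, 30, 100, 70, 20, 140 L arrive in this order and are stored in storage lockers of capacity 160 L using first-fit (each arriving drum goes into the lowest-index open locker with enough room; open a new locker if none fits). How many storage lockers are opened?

  50 → locker 1 (new)  [load 50/160]
  70 → locker 1  [load 120/160]
  110 → locker 2 (new)  [load 110/160]
  120 → locker 3 (new)  [load 120/160]
  140 → locker 4 (new)  [load 140/160]
  50 → locker 2  [load 160/160]
  130 → locker 5 (new)  [load 130/160]
  30 → locker 1  [load 150/160]
  100 → locker 6 (new)  [load 100/160]
  70 → locker 7 (new)  [load 70/160]
  20 → locker 3  [load 140/160]
  140 → locker 8 (new)  [load 140/160]
8 storage lockers opened.

8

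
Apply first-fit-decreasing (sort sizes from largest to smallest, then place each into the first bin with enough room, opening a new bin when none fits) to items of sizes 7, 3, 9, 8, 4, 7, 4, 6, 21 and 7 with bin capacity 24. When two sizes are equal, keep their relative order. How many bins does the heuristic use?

4

Sorted descending: 21, 9, 8, 7, 7, 7, 6, 4, 4, 3.
  21 → bin 1 (new)  [load 21/24]
  9 → bin 2 (new)  [load 9/24]
  8 → bin 2  [load 17/24]
  7 → bin 2  [load 24/24]
  7 → bin 3 (new)  [load 7/24]
  7 → bin 3  [load 14/24]
  6 → bin 3  [load 20/24]
  4 → bin 3  [load 24/24]
  4 → bin 4 (new)  [load 4/24]
  3 → bin 1  [load 24/24]
4 bins opened.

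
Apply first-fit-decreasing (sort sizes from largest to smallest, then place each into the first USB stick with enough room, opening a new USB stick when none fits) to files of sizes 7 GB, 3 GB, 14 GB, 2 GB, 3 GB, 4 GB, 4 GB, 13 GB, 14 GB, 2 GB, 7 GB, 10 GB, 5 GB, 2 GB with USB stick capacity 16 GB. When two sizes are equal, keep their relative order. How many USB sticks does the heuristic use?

6

Sorted descending: 14, 14, 13, 10, 7, 7, 5, 4, 4, 3, 3, 2, 2, 2.
  14 → USB stick 1 (new)  [load 14/16]
  14 → USB stick 2 (new)  [load 14/16]
  13 → USB stick 3 (new)  [load 13/16]
  10 → USB stick 4 (new)  [load 10/16]
  7 → USB stick 5 (new)  [load 7/16]
  7 → USB stick 5  [load 14/16]
  5 → USB stick 4  [load 15/16]
  4 → USB stick 6 (new)  [load 4/16]
  4 → USB stick 6  [load 8/16]
  3 → USB stick 3  [load 16/16]
  3 → USB stick 6  [load 11/16]
  2 → USB stick 1  [load 16/16]
  2 → USB stick 2  [load 16/16]
  2 → USB stick 5  [load 16/16]
6 USB sticks opened.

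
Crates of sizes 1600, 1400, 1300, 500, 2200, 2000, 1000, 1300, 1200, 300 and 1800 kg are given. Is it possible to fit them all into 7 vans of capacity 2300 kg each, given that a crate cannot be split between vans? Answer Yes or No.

No

Total = 14600 kg; ⌈14600/2300⌉ = 7.
8 crates each exceed half the capacity and cannot share a van, forcing at least 8 vans.
At least 8 vans are required, but only 7 are allowed.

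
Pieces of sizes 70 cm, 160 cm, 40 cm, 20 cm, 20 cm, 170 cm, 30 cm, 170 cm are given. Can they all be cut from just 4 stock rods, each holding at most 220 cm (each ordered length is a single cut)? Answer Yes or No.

A valid assignment using 4 stock rods:
  stock rod 1: 170 + 40 = 210
  stock rod 2: 170 + 30 + 20 = 220
  stock rod 3: 160 + 20 = 180
  stock rod 4: 70 = 70
Every load is within 220 cm, so 4 stock rods suffice.

Yes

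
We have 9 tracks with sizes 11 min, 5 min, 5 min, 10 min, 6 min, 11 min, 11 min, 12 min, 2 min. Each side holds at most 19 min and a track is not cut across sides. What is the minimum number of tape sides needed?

Total = 12 + 11 + 11 + 11 + 10 + 6 + 5 + 5 + 2 = 73 min.
Lower bound: ⌈73/19⌉ = 4 tape sides.
Also, 5 tracks each exceed 19/2 min, and no two of those can share a side, so at least 5 tape sides are needed.
A packing using 5 tape sides:
  side 1: 12 + 6 = 18
  side 2: 11 + 5 + 2 = 18
  side 3: 11 + 5 = 16
  side 4: 11 = 11
  side 5: 10 = 10
This matches the lower bound, so 5 is optimal.

5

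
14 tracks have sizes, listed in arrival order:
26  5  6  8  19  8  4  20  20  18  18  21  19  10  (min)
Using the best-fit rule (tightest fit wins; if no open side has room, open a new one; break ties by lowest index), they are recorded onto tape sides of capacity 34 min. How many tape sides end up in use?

8

  26 → side 1 (new)  [load 26/34]
  5 → side 1  [load 31/34]
  6 → side 2 (new)  [load 6/34]
  8 → side 2  [load 14/34]
  19 → side 2  [load 33/34]
  8 → side 3 (new)  [load 8/34]
  4 → side 3  [load 12/34]
  20 → side 3  [load 32/34]
  20 → side 4 (new)  [load 20/34]
  18 → side 5 (new)  [load 18/34]
  18 → side 6 (new)  [load 18/34]
  21 → side 7 (new)  [load 21/34]
  19 → side 8 (new)  [load 19/34]
  10 → side 7  [load 31/34]
8 tape sides opened.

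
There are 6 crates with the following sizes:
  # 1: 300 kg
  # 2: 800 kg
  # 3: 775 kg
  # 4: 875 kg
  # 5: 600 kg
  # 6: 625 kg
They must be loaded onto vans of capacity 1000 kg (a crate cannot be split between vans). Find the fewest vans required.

5

Total = 875 + 800 + 775 + 625 + 600 + 300 = 3975 kg.
Lower bound: ⌈3975/1000⌉ = 4 vans.
Also, 5 crates each exceed 500 kg, and no two of those can share a van, so at least 5 vans are needed.
A packing using 5 vans:
  van 1: 875 = 875
  van 2: 800 = 800
  van 3: 775 = 775
  van 4: 625 + 300 = 925
  van 5: 600 = 600
This matches the lower bound, so 5 is optimal.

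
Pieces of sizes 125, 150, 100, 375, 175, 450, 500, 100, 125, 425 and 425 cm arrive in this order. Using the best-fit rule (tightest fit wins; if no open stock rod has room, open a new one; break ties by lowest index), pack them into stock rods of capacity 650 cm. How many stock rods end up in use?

6

  125 → stock rod 1 (new)  [load 125/650]
  150 → stock rod 1  [load 275/650]
  100 → stock rod 1  [load 375/650]
  375 → stock rod 2 (new)  [load 375/650]
  175 → stock rod 1  [load 550/650]
  450 → stock rod 3 (new)  [load 450/650]
  500 → stock rod 4 (new)  [load 500/650]
  100 → stock rod 1  [load 650/650]
  125 → stock rod 4  [load 625/650]
  425 → stock rod 5 (new)  [load 425/650]
  425 → stock rod 6 (new)  [load 425/650]
6 stock rods opened.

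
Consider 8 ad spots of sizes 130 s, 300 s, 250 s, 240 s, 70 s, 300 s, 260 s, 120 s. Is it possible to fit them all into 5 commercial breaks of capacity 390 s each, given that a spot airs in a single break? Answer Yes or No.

Yes

A valid assignment using 5 commercial breaks:
  break 1: 300 + 70 = 370
  break 2: 300 = 300
  break 3: 260 + 130 = 390
  break 4: 250 + 120 = 370
  break 5: 240 = 240
Every load is within 390 s, so 5 commercial breaks suffice.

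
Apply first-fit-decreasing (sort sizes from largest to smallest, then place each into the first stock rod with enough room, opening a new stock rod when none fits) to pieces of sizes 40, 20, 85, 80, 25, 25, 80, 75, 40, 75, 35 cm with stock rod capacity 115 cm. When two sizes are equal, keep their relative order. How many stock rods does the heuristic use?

Sorted descending: 85, 80, 80, 75, 75, 40, 40, 35, 25, 25, 20.
  85 → stock rod 1 (new)  [load 85/115]
  80 → stock rod 2 (new)  [load 80/115]
  80 → stock rod 3 (new)  [load 80/115]
  75 → stock rod 4 (new)  [load 75/115]
  75 → stock rod 5 (new)  [load 75/115]
  40 → stock rod 4  [load 115/115]
  40 → stock rod 5  [load 115/115]
  35 → stock rod 2  [load 115/115]
  25 → stock rod 1  [load 110/115]
  25 → stock rod 3  [load 105/115]
  20 → stock rod 6 (new)  [load 20/115]
6 stock rods opened.

6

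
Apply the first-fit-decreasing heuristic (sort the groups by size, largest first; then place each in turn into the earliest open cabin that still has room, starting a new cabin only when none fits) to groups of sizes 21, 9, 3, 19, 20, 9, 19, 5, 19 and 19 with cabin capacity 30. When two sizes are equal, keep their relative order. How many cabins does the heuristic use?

6

Sorted descending: 21, 20, 19, 19, 19, 19, 9, 9, 5, 3.
  21 → cabin 1 (new)  [load 21/30]
  20 → cabin 2 (new)  [load 20/30]
  19 → cabin 3 (new)  [load 19/30]
  19 → cabin 4 (new)  [load 19/30]
  19 → cabin 5 (new)  [load 19/30]
  19 → cabin 6 (new)  [load 19/30]
  9 → cabin 1  [load 30/30]
  9 → cabin 2  [load 29/30]
  5 → cabin 3  [load 24/30]
  3 → cabin 3  [load 27/30]
6 cabins opened.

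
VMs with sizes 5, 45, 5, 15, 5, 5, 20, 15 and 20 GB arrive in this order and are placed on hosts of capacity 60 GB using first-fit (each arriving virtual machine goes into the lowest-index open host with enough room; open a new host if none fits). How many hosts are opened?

3

  5 → host 1 (new)  [load 5/60]
  45 → host 1  [load 50/60]
  5 → host 1  [load 55/60]
  15 → host 2 (new)  [load 15/60]
  5 → host 1  [load 60/60]
  5 → host 2  [load 20/60]
  20 → host 2  [load 40/60]
  15 → host 2  [load 55/60]
  20 → host 3 (new)  [load 20/60]
3 hosts opened.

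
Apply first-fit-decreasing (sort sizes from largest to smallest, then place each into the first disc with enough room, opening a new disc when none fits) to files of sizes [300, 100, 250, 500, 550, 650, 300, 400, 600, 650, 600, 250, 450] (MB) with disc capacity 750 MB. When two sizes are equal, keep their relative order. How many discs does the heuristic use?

Sorted descending: 650, 650, 600, 600, 550, 500, 450, 400, 300, 300, 250, 250, 100.
  650 → disc 1 (new)  [load 650/750]
  650 → disc 2 (new)  [load 650/750]
  600 → disc 3 (new)  [load 600/750]
  600 → disc 4 (new)  [load 600/750]
  550 → disc 5 (new)  [load 550/750]
  500 → disc 6 (new)  [load 500/750]
  450 → disc 7 (new)  [load 450/750]
  400 → disc 8 (new)  [load 400/750]
  300 → disc 7  [load 750/750]
  300 → disc 8  [load 700/750]
  250 → disc 6  [load 750/750]
  250 → disc 9 (new)  [load 250/750]
  100 → disc 1  [load 750/750]
9 discs opened.

9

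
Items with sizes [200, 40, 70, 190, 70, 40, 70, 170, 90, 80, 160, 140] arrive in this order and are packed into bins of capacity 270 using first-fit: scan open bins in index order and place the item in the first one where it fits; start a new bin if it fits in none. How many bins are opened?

  200 → bin 1 (new)  [load 200/270]
  40 → bin 1  [load 240/270]
  70 → bin 2 (new)  [load 70/270]
  190 → bin 2  [load 260/270]
  70 → bin 3 (new)  [load 70/270]
  40 → bin 3  [load 110/270]
  70 → bin 3  [load 180/270]
  170 → bin 4 (new)  [load 170/270]
  90 → bin 3  [load 270/270]
  80 → bin 4  [load 250/270]
  160 → bin 5 (new)  [load 160/270]
  140 → bin 6 (new)  [load 140/270]
6 bins opened.

6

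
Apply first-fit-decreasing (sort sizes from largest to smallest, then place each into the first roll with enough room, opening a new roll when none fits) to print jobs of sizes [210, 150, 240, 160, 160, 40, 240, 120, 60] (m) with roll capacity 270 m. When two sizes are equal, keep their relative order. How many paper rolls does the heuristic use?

6

Sorted descending: 240, 240, 210, 160, 160, 150, 120, 60, 40.
  240 → roll 1 (new)  [load 240/270]
  240 → roll 2 (new)  [load 240/270]
  210 → roll 3 (new)  [load 210/270]
  160 → roll 4 (new)  [load 160/270]
  160 → roll 5 (new)  [load 160/270]
  150 → roll 6 (new)  [load 150/270]
  120 → roll 6  [load 270/270]
  60 → roll 3  [load 270/270]
  40 → roll 4  [load 200/270]
6 paper rolls opened.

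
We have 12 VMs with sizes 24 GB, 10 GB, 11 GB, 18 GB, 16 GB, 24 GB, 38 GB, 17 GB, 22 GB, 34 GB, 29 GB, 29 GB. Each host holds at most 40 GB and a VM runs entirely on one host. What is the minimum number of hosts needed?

8

Total = 38 + 34 + 29 + 29 + 24 + 24 + 22 + 18 + 17 + 16 + 11 + 10 = 272 GB.
Lower bound: ⌈272/40⌉ = 7 hosts.
A packing using 8 hosts:
  host 1: 38 = 38
  host 2: 34 = 34
  host 3: 29 + 11 = 40
  host 4: 29 + 10 = 39
  host 5: 24 + 16 = 40
  host 6: 24 = 24
  host 7: 22 + 18 = 40
  host 8: 17 = 17
No arrangement into 7 hosts stays within capacity, so 8 is optimal.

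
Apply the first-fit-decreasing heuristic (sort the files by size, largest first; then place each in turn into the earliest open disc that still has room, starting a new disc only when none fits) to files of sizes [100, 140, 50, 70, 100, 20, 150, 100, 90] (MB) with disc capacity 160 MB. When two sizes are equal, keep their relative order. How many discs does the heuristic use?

6

Sorted descending: 150, 140, 100, 100, 100, 90, 70, 50, 20.
  150 → disc 1 (new)  [load 150/160]
  140 → disc 2 (new)  [load 140/160]
  100 → disc 3 (new)  [load 100/160]
  100 → disc 4 (new)  [load 100/160]
  100 → disc 5 (new)  [load 100/160]
  90 → disc 6 (new)  [load 90/160]
  70 → disc 6  [load 160/160]
  50 → disc 3  [load 150/160]
  20 → disc 2  [load 160/160]
6 discs opened.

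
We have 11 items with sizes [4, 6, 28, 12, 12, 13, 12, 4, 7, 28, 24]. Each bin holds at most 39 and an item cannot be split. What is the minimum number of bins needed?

Total = 28 + 28 + 24 + 13 + 12 + 12 + 12 + 7 + 6 + 4 + 4 = 150.
Lower bound: ⌈150/39⌉ = 4 bins.
A packing using 4 bins:
  bin 1: 28 + 7 + 4 = 39
  bin 2: 28 + 6 + 4 = 38
  bin 3: 24 + 13 = 37
  bin 4: 12 + 12 + 12 = 36
This matches the lower bound, so 4 is optimal.

4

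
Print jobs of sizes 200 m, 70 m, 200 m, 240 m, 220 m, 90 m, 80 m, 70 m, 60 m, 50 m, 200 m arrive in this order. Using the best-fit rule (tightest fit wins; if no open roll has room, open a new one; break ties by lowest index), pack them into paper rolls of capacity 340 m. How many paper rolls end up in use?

5

  200 → roll 1 (new)  [load 200/340]
  70 → roll 1  [load 270/340]
  200 → roll 2 (new)  [load 200/340]
  240 → roll 3 (new)  [load 240/340]
  220 → roll 4 (new)  [load 220/340]
  90 → roll 3  [load 330/340]
  80 → roll 4  [load 300/340]
  70 → roll 1  [load 340/340]
  60 → roll 2  [load 260/340]
  50 → roll 2  [load 310/340]
  200 → roll 5 (new)  [load 200/340]
5 paper rolls opened.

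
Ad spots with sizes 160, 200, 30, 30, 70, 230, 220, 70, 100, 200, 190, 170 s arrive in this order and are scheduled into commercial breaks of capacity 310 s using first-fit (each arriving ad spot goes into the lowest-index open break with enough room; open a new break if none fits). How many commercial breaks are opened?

  160 → break 1 (new)  [load 160/310]
  200 → break 2 (new)  [load 200/310]
  30 → break 1  [load 190/310]
  30 → break 1  [load 220/310]
  70 → break 1  [load 290/310]
  230 → break 3 (new)  [load 230/310]
  220 → break 4 (new)  [load 220/310]
  70 → break 2  [load 270/310]
  100 → break 5 (new)  [load 100/310]
  200 → break 5  [load 300/310]
  190 → break 6 (new)  [load 190/310]
  170 → break 7 (new)  [load 170/310]
7 commercial breaks opened.

7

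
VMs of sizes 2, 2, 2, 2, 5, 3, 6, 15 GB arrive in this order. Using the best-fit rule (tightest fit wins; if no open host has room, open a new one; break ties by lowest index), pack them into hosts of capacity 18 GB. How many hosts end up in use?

3

  2 → host 1 (new)  [load 2/18]
  2 → host 1  [load 4/18]
  2 → host 1  [load 6/18]
  2 → host 1  [load 8/18]
  5 → host 1  [load 13/18]
  3 → host 1  [load 16/18]
  6 → host 2 (new)  [load 6/18]
  15 → host 3 (new)  [load 15/18]
3 hosts opened.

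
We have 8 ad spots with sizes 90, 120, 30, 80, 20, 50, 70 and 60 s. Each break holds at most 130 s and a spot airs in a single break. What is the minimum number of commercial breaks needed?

5

Total = 120 + 90 + 80 + 70 + 60 + 50 + 30 + 20 = 520 s.
Lower bound: ⌈520/130⌉ = 4 commercial breaks.
A packing using 5 commercial breaks:
  break 1: 120 = 120
  break 2: 90 + 30 = 120
  break 3: 80 + 50 = 130
  break 4: 70 + 60 = 130
  break 5: 20 = 20
No arrangement into 4 commercial breaks stays within capacity, so 5 is optimal.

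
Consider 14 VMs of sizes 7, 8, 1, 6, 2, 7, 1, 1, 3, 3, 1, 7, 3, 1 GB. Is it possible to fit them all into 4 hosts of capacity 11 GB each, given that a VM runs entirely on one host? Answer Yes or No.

Total = 51 GB; ⌈51/11⌉ = 5.
At least 5 hosts are required, but only 4 are allowed.

No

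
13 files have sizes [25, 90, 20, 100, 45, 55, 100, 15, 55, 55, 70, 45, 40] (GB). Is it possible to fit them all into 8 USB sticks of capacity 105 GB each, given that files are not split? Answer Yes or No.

A valid assignment using 8 USB sticks:
  USB stick 1: 100 = 100
  USB stick 2: 100 = 100
  USB stick 3: 90 + 15 = 105
  USB stick 4: 70 + 25 = 95
  USB stick 5: 55 + 45 = 100
  USB stick 6: 55 + 45 = 100
  USB stick 7: 55 + 40 = 95
  USB stick 8: 20 = 20
Every load is within 105 GB, so 8 USB sticks suffice.

Yes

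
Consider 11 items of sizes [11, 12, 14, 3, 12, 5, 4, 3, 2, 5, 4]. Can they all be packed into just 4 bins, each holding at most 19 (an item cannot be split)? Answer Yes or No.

Yes

A valid assignment using 4 bins:
  bin 1: 14 + 5 = 19
  bin 2: 12 + 5 + 2 = 19
  bin 3: 12 + 4 + 3 = 19
  bin 4: 11 + 4 + 3 = 18
Every load is within 19, so 4 bins suffice.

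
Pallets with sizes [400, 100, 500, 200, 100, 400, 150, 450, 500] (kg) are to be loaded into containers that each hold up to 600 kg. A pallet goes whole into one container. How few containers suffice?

Total = 500 + 500 + 450 + 400 + 400 + 200 + 150 + 100 + 100 = 2800 kg.
Lower bound: ⌈2800/600⌉ = 5 containers.
A packing using 5 containers:
  container 1: 500 + 100 = 600
  container 2: 500 + 100 = 600
  container 3: 450 + 150 = 600
  container 4: 400 + 200 = 600
  container 5: 400 = 400
This matches the lower bound, so 5 is optimal.

5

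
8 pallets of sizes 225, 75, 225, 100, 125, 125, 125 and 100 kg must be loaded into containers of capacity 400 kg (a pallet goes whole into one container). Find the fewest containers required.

Total = 225 + 225 + 125 + 125 + 125 + 100 + 100 + 75 = 1100 kg.
Lower bound: ⌈1100/400⌉ = 3 containers.
A packing using 3 containers:
  container 1: 225 + 125 = 350
  container 2: 225 + 125 = 350
  container 3: 125 + 100 + 100 + 75 = 400
This matches the lower bound, so 3 is optimal.

3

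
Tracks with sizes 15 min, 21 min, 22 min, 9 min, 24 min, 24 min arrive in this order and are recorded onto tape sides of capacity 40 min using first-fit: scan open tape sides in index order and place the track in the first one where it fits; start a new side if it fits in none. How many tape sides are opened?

4

  15 → side 1 (new)  [load 15/40]
  21 → side 1  [load 36/40]
  22 → side 2 (new)  [load 22/40]
  9 → side 2  [load 31/40]
  24 → side 3 (new)  [load 24/40]
  24 → side 4 (new)  [load 24/40]
4 tape sides opened.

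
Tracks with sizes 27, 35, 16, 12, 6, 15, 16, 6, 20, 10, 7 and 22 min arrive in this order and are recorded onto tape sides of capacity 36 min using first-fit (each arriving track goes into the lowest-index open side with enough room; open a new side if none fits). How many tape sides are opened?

  27 → side 1 (new)  [load 27/36]
  35 → side 2 (new)  [load 35/36]
  16 → side 3 (new)  [load 16/36]
  12 → side 3  [load 28/36]
  6 → side 1  [load 33/36]
  15 → side 4 (new)  [load 15/36]
  16 → side 4  [load 31/36]
  6 → side 3  [load 34/36]
  20 → side 5 (new)  [load 20/36]
  10 → side 5  [load 30/36]
  7 → side 6 (new)  [load 7/36]
  22 → side 6  [load 29/36]
6 tape sides opened.

6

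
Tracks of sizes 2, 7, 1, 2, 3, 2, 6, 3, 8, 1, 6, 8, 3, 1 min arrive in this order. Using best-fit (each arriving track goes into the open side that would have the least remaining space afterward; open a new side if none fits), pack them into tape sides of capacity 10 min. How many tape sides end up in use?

  2 → side 1 (new)  [load 2/10]
  7 → side 1  [load 9/10]
  1 → side 1  [load 10/10]
  2 → side 2 (new)  [load 2/10]
  3 → side 2  [load 5/10]
  2 → side 2  [load 7/10]
  6 → side 3 (new)  [load 6/10]
  3 → side 2  [load 10/10]
  8 → side 4 (new)  [load 8/10]
  1 → side 4  [load 9/10]
  6 → side 5 (new)  [load 6/10]
  8 → side 6 (new)  [load 8/10]
  3 → side 3  [load 9/10]
  1 → side 3  [load 10/10]
6 tape sides opened.

6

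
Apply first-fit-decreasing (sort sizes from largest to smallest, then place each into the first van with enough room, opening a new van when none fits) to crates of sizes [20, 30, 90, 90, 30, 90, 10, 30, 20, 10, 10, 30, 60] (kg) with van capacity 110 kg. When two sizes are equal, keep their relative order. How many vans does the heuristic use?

5

Sorted descending: 90, 90, 90, 60, 30, 30, 30, 30, 20, 20, 10, 10, 10.
  90 → van 1 (new)  [load 90/110]
  90 → van 2 (new)  [load 90/110]
  90 → van 3 (new)  [load 90/110]
  60 → van 4 (new)  [load 60/110]
  30 → van 4  [load 90/110]
  30 → van 5 (new)  [load 30/110]
  30 → van 5  [load 60/110]
  30 → van 5  [load 90/110]
  20 → van 1  [load 110/110]
  20 → van 2  [load 110/110]
  10 → van 3  [load 100/110]
  10 → van 3  [load 110/110]
  10 → van 4  [load 100/110]
5 vans opened.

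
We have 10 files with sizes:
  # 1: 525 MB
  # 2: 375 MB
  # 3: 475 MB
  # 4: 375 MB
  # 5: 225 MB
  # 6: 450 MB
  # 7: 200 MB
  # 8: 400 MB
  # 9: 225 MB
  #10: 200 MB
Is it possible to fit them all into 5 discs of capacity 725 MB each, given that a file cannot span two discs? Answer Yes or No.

No

Total = 3450 MB; ⌈3450/725⌉ = 5.
6 files each exceed half the capacity and cannot share a disc, forcing at least 6 discs.
At least 6 discs are required, but only 5 are allowed.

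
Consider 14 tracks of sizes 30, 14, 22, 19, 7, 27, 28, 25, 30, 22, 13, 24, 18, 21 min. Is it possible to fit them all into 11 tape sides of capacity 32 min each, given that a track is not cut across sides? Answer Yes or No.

A valid assignment using 11 tape sides:
  side 1: 30 = 30
  side 2: 30 = 30
  side 3: 28 = 28
  side 4: 27 = 27
  side 5: 25 + 7 = 32
  side 6: 24 = 24
  side 7: 22 = 22
  side 8: 22 = 22
  side 9: 21 = 21
  side 10: 19 + 13 = 32
  side 11: 18 + 14 = 32
Every load is within 32 min, so 11 tape sides suffice.

Yes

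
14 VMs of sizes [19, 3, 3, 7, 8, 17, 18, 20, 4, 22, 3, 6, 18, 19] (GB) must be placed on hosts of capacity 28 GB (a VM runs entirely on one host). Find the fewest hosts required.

Total = 22 + 20 + 19 + 19 + 18 + 18 + 17 + 8 + 7 + 6 + 4 + 3 + 3 + 3 = 167 GB.
Lower bound: ⌈167/28⌉ = 6 hosts.
Also, 7 VMs each exceed 14 GB, and no two of those can share a host, so at least 7 hosts are needed.
A packing using 7 hosts:
  host 1: 22 + 6 = 28
  host 2: 20 + 8 = 28
  host 3: 19 + 7 = 26
  host 4: 19 + 4 + 3 = 26
  host 5: 18 + 3 + 3 = 24
  host 6: 18 = 18
  host 7: 17 = 17
This matches the lower bound, so 7 is optimal.

7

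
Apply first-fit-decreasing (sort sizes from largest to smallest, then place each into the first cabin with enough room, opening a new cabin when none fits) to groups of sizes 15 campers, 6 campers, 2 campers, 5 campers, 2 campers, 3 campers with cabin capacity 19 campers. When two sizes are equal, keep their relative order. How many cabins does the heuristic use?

2

Sorted descending: 15, 6, 5, 3, 2, 2.
  15 → cabin 1 (new)  [load 15/19]
  6 → cabin 2 (new)  [load 6/19]
  5 → cabin 2  [load 11/19]
  3 → cabin 1  [load 18/19]
  2 → cabin 2  [load 13/19]
  2 → cabin 2  [load 15/19]
2 cabins opened.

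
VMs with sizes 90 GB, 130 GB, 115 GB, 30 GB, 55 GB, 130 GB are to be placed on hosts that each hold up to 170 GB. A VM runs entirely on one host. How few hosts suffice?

Total = 130 + 130 + 115 + 90 + 55 + 30 = 550 GB.
Lower bound: ⌈550/170⌉ = 4 hosts.
A packing using 4 hosts:
  host 1: 130 + 30 = 160
  host 2: 130 = 130
  host 3: 115 + 55 = 170
  host 4: 90 = 90
This matches the lower bound, so 4 is optimal.

4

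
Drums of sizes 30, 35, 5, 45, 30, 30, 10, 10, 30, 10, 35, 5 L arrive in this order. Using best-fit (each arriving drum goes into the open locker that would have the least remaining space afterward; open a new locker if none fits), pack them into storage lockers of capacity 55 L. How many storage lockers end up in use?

  30 → locker 1 (new)  [load 30/55]
  35 → locker 2 (new)  [load 35/55]
  5 → locker 2  [load 40/55]
  45 → locker 3 (new)  [load 45/55]
  30 → locker 4 (new)  [load 30/55]
  30 → locker 5 (new)  [load 30/55]
  10 → locker 3  [load 55/55]
  10 → locker 2  [load 50/55]
  30 → locker 6 (new)  [load 30/55]
  10 → locker 1  [load 40/55]
  35 → locker 7 (new)  [load 35/55]
  5 → locker 2  [load 55/55]
7 storage lockers opened.

7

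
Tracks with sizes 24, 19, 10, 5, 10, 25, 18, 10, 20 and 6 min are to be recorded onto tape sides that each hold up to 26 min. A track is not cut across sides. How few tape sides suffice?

7

Total = 25 + 24 + 20 + 19 + 18 + 10 + 10 + 10 + 6 + 5 = 147 min.
Lower bound: ⌈147/26⌉ = 6 tape sides.
A packing using 7 tape sides:
  side 1: 25 = 25
  side 2: 24 = 24
  side 3: 20 + 6 = 26
  side 4: 19 + 5 = 24
  side 5: 18 = 18
  side 6: 10 + 10 = 20
  side 7: 10 = 10
No arrangement into 6 tape sides stays within capacity, so 7 is optimal.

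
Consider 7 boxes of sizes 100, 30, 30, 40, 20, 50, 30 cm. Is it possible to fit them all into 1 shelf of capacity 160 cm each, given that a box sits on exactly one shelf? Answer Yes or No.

No

Total = 300 cm; ⌈300/160⌉ = 2.
At least 2 shelves are required, but only 1 is allowed.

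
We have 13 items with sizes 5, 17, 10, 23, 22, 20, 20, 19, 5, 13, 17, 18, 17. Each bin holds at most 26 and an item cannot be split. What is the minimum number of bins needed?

Total = 23 + 22 + 20 + 20 + 19 + 18 + 17 + 17 + 17 + 13 + 10 + 5 + 5 = 206.
Lower bound: ⌈206/26⌉ = 8 bins.
Also, 9 items each exceed 13, and no two of those can share a bin, so at least 9 bins are needed.
A packing using 10 bins:
  bin 1: 23 = 23
  bin 2: 22 = 22
  bin 3: 20 + 5 = 25
  bin 4: 20 + 5 = 25
  bin 5: 19 = 19
  bin 6: 18 = 18
  bin 7: 17 = 17
  bin 8: 17 = 17
  bin 9: 17 = 17
  bin 10: 13 + 10 = 23
No arrangement into 9 bins stays within capacity, so 10 is optimal.

10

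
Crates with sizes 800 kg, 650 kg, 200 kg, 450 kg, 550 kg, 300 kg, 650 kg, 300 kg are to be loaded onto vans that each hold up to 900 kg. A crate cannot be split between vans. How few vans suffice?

5

Total = 800 + 650 + 650 + 550 + 450 + 300 + 300 + 200 = 3900 kg.
Lower bound: ⌈3900/900⌉ = 5 vans.
A packing using 5 vans:
  van 1: 800 = 800
  van 2: 650 + 200 = 850
  van 3: 650 = 650
  van 4: 550 + 300 = 850
  van 5: 450 + 300 = 750
This matches the lower bound, so 5 is optimal.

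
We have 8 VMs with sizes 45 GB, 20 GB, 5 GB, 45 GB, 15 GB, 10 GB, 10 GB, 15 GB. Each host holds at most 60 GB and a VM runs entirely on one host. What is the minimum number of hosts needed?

3

Total = 45 + 45 + 20 + 15 + 15 + 10 + 10 + 5 = 165 GB.
Lower bound: ⌈165/60⌉ = 3 hosts.
A packing using 3 hosts:
  host 1: 45 + 15 = 60
  host 2: 45 + 15 = 60
  host 3: 20 + 10 + 10 + 5 = 45
This matches the lower bound, so 3 is optimal.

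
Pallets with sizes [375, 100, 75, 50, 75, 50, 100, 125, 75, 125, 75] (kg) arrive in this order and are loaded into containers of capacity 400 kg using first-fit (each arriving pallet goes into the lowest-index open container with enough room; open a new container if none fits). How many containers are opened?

4

  375 → container 1 (new)  [load 375/400]
  100 → container 2 (new)  [load 100/400]
  75 → container 2  [load 175/400]
  50 → container 2  [load 225/400]
  75 → container 2  [load 300/400]
  50 → container 2  [load 350/400]
  100 → container 3 (new)  [load 100/400]
  125 → container 3  [load 225/400]
  75 → container 3  [load 300/400]
  125 → container 4 (new)  [load 125/400]
  75 → container 3  [load 375/400]
4 containers opened.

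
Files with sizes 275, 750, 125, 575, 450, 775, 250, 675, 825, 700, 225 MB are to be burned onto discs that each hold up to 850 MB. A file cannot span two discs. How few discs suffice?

8

Total = 825 + 775 + 750 + 700 + 675 + 575 + 450 + 275 + 250 + 225 + 125 = 5625 MB.
Lower bound: ⌈5625/850⌉ = 7 discs.
A packing using 8 discs:
  disc 1: 825 = 825
  disc 2: 775 = 775
  disc 3: 750 = 750
  disc 4: 700 + 125 = 825
  disc 5: 675 = 675
  disc 6: 575 + 275 = 850
  disc 7: 450 + 250 = 700
  disc 8: 225 = 225
No arrangement into 7 discs stays within capacity, so 8 is optimal.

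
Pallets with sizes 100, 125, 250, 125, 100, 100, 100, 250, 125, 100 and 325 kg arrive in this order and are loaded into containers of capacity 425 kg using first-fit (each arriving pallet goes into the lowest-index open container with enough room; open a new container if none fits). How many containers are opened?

5

  100 → container 1 (new)  [load 100/425]
  125 → container 1  [load 225/425]
  250 → container 2 (new)  [load 250/425]
  125 → container 1  [load 350/425]
  100 → container 2  [load 350/425]
  100 → container 3 (new)  [load 100/425]
  100 → container 3  [load 200/425]
  250 → container 4 (new)  [load 250/425]
  125 → container 3  [load 325/425]
  100 → container 3  [load 425/425]
  325 → container 5 (new)  [load 325/425]
5 containers opened.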